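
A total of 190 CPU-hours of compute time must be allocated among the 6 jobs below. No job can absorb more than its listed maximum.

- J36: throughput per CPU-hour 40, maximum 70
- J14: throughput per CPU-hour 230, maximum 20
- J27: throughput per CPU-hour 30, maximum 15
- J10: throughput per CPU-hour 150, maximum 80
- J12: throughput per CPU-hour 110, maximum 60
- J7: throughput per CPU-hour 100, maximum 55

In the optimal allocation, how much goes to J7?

Rank by throughput per CPU-hour: J14 230 > J10 150 > J12 110 > J7 100 > J36 40 > J27 30.
J14: +20 to 20 (cap) → 170 left.
Give J10 80 to hit its cap of 80 → 90 left.
Give J12 60 to hit its cap of 60 → 30 left.
J7 has room for 55 but only 30 remain, so it gets 30.

30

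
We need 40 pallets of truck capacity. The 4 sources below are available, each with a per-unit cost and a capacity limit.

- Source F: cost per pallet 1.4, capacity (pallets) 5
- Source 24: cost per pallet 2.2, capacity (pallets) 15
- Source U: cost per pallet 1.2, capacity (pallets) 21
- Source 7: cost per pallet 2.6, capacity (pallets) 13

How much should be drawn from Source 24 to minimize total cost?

Fill from the cheapest source first.
Source U at 1.2: take all 21 pallets ; 19 still needed.
Take 5 from Source F at 1.4 ; need 14 more.
Source 24 at 2.2: take 14 of its 15 ; requirement met.
Source 7: unused.

14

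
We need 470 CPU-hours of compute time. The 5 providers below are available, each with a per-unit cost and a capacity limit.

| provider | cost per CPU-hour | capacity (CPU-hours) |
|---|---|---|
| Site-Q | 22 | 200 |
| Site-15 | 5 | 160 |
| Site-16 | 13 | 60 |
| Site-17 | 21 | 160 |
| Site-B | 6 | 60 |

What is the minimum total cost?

Use providers in increasing cost order.
Site-15 at 5: take all 160 CPU-hours — 310 still needed.
Site-B at 6: take all 60 CPU-hours — 250 still needed.
Take 60 from Site-16 at 13 — need 190 more.
Site-17 (21): use full 160 — 30 CPU-hours to go.
Site-Q at 22: take 30 of its 200 — requirement met.
Cost = 160×5 + 60×6 + 60×13 + 160×21 + 30×22 = 5960.

5960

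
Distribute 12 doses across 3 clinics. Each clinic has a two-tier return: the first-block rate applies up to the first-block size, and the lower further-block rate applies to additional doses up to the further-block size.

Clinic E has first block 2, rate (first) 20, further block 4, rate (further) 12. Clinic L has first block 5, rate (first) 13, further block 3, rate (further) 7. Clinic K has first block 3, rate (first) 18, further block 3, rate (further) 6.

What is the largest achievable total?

Rank every tier by rate: Clinic E/tier1 20 > Clinic K/tier1 18 > Clinic L/tier1 13 > Clinic E/tier2 12 > Clinic L/tier2 7 > Clinic K/tier2 6.
Fill Clinic E tier1 block (2 at 20) ; 10 left.
Clinic K tier1 at 18: fill all 3 ; 7 left.
Fill Clinic L tier1 block (5 at 13) ; 2 left.
Clinic E tier2 at 12: only 2 left, fill 2.
Total = 20×2 + 18×3 + 13×5 + 12×2 = 183.

183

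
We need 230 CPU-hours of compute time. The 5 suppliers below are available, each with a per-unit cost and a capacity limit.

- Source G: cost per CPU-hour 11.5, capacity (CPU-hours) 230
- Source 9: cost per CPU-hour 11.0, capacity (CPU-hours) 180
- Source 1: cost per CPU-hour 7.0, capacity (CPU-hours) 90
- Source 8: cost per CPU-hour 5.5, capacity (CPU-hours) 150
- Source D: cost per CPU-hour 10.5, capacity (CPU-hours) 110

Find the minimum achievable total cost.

1385

Use suppliers in increasing cost order.
Source 8 (5.5): use full 150 — 80 CPU-hours to go.
Take 80 from Source 1 at 7.0 to finish.
Source D, Source 9, Source G: unused.
Cost = 150×5.5 + 80×7.0 = 1385.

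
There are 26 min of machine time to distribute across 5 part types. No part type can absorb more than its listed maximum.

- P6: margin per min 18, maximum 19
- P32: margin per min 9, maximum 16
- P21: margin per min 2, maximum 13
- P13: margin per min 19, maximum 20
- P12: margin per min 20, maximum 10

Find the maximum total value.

504

Highest margin per min first: P12 20 > P13 19 > P6 18 > P32 9 > P21 2.
Give P12 10 to hit its cap of 10 ; 16 left.
P13 has room for 20 but only 16 remain, so it gets 16.
Total = 19×16 + 20×10 = 504.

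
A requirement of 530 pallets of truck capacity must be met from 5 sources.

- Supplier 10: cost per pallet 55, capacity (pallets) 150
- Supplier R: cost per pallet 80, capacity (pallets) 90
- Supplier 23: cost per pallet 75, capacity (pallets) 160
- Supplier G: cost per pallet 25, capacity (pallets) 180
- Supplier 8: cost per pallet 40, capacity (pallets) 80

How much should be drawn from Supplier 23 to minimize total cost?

120

Use sources in increasing cost order.
Supplier G (25): use full 180 — 350 pallets to go.
Supplier 8 at 40: take all 80 pallets — 270 still needed.
Take 150 from Supplier 10 at 55 — need 120 more.
Supplier 23 at 75: take 120 of its 160 — requirement met.
Supplier R: unused.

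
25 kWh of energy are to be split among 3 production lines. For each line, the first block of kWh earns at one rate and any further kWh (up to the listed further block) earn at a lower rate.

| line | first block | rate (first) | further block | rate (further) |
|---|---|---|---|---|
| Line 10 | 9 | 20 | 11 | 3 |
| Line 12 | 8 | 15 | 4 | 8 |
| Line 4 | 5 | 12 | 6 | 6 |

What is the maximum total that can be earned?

384

Rank every tier by rate: Line 10/tier1 20 > Line 12/tier1 15 > Line 4/tier1 12 > Line 12/tier2 8 > Line 4/tier2 6 > Line 10/tier2 3.
Line 10/tier1 (20): +9 — 16 left.
Fill Line 12 tier1 block (8 at 15) — 8 left.
Line 4 tier1 at 12: fill all 5 — 3 left.
3 remain; put them into Line 12 tier2 at 8.
Total = 20×9 + 15×8 + 12×5 + 8×3 = 384.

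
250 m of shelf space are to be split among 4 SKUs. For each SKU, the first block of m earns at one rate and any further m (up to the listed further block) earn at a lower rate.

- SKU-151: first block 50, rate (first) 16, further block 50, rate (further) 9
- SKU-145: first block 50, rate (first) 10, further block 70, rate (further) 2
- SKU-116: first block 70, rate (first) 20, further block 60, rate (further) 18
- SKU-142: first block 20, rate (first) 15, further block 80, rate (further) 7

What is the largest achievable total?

4080

Rank every tier by rate: SKU-116/tier1 20 > SKU-116/tier2 18 > SKU-151/tier1 16 > SKU-142/tier1 15 > SKU-145/tier1 10 > SKU-151/tier2 9 > SKU-142/tier2 7 > SKU-145/tier2 2.
SKU-116 tier1 at 20: fill all 70 ; 180 left.
Fill SKU-116 tier2 block (60 at 18) ; 120 left.
Fill SKU-151 tier1 block (50 at 16) ; 70 left.
SKU-142 tier1 at 15: fill all 20 ; 50 left.
SKU-145 tier1 at 10: fill all 50 ; 0 left.
Total = 20×70 + 18×60 + 16×50 + 15×20 + 10×50 = 4080.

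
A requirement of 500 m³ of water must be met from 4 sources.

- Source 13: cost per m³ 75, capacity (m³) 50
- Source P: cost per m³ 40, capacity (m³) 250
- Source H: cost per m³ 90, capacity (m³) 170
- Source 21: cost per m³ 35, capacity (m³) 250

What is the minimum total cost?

18750

Use sources in increasing cost order.
Source 21 at 35: take all 250 m³ → 250 still needed.
Take 250 from Source P at 40 → need 0 more.
Source 13, Source H: unused.
Cost = 250×35 + 250×40 = 18750.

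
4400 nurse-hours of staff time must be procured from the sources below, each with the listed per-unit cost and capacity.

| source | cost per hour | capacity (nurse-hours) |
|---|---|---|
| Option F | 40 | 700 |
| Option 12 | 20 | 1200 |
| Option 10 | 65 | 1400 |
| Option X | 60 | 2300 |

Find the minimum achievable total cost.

Cheapest first:
Take 1200 from Option 12 at 20 — need 3200 more.
Take 700 from Option F at 40 — need 2500 more.
Take 2300 from Option X at 60 — need 200 more.
Take 200 from Option 10 at 65 to finish.
Cost = 1200×20 + 700×40 + 2300×60 + 200×65 = 203000.

203000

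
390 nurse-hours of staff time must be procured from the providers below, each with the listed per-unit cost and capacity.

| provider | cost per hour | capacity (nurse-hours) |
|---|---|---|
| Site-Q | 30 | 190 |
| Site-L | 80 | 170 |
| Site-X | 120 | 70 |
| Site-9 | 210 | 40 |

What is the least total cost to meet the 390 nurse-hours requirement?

Cheapest first:
Take 190 from Site-Q at 30 ; need 200 more.
Take 170 from Site-L at 80 ; need 30 more.
Site-X (120): take the remaining 30 ; done.
Site-9: unused.
Cost = 190×30 + 170×80 + 30×120 = 22900.

22900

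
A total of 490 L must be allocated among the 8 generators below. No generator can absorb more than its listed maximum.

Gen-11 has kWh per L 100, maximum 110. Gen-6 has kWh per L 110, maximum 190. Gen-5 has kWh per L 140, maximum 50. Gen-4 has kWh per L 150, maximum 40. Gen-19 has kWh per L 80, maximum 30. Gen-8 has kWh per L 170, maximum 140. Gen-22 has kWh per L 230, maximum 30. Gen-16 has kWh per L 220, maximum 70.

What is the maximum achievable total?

76700

Rank by kWh per L: Gen-22 230 > Gen-16 220 > Gen-8 170 > Gen-4 150 > Gen-5 140 > Gen-6 110 > Gen-11 100 > Gen-19 80.
Gen-22 takes 30 to reach its cap of 30 — 460 left.
Give Gen-16 70 to hit its cap of 70 — 390 left.
Gen-8 takes 140 to reach its cap of 140 — 250 left.
Gen-4: +40 to 40 (cap) — 210 left.
Give Gen-5 50 to hit its cap of 50 — 160 left.
Gen-6 has room for 190 but only 160 remain, so it gets 160.
Total = 110×160 + 140×50 + 150×40 + 170×140 + 230×30 + 220×70 = 76700.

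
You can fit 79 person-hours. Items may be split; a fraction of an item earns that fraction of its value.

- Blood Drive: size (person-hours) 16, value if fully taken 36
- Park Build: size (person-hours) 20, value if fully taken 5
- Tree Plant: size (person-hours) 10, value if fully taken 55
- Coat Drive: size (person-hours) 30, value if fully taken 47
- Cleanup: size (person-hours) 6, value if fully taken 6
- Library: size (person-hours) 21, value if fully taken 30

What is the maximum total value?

Rank by value-to-size ratio: Tree Plant 55/10≈5.5, Blood Drive 36/16≈2.25, Coat Drive 47/30≈1.57, Library 30/21≈1.43, Cleanup 6/6≈1, Park Build 5/20≈0.25.
All 10 person-hours of Tree Plant fit (value 55) ; 69 remain.
All 16 person-hours of Blood Drive fit (value 36) ; 53 remain.
Take all of Coat Drive (30 person-hours, value 47) ; 23 person-hours left.
Take all of Library (21 person-hours, value 30) ; 2 person-hours left.
Fill the last 2 person-hours with part of Cleanup: 2/6 of it earns 2.
Total value = 170.

170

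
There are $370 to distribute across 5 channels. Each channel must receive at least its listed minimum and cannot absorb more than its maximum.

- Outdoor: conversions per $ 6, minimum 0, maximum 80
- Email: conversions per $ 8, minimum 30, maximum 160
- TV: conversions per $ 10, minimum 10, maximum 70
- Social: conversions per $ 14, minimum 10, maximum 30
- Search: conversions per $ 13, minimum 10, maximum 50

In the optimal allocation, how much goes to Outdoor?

Meeting every minimum uses 0+30+10+10+10 = 60 $, leaving 310.
Order the channels by conversions per $: Social 14 > Search 13 > TV 10 > Email 8 > Outdoor 6.
Give Social 20 more to hit its cap of 30 — 290 left.
Search takes 40 more to reach its cap of 50 — 250 left.
TV takes 60 more to reach its cap of 70 — 190 left.
Email: +130 to 160 (cap) — 60 left.
Only 60 left; Outdoor takes them to reach 60.

60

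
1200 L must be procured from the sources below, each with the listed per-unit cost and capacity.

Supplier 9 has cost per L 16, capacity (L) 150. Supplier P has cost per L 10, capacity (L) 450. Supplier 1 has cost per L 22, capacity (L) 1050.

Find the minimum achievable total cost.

Cheapest first:
Take 450 from Supplier P at 10 — need 750 more.
Supplier 9 (16): use full 150 — 600 L to go.
Supplier 1 (22): take the remaining 600 — done.
Cost = 450×10 + 150×16 + 600×22 = 20100.

20100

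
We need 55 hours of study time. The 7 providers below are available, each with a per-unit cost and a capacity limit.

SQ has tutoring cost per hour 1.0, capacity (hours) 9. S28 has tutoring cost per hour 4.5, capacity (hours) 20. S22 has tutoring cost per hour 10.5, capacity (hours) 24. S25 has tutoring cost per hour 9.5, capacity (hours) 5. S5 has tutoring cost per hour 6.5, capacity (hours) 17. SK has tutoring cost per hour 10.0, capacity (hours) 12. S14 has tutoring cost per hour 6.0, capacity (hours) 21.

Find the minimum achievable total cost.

Use providers in increasing cost order.
Take 9 from SQ at 1.0 ; need 46 more.
S28 at 4.5: take all 20 hours ; 26 still needed.
S14 (6.0): use full 21 ; 5 hours to go.
Take 5 from S5 at 6.5 to finish.
S25, SK, S22: unused.
Cost = 9×1.0 + 20×4.5 + 21×6.0 + 5×6.5 = 257.5.

257.5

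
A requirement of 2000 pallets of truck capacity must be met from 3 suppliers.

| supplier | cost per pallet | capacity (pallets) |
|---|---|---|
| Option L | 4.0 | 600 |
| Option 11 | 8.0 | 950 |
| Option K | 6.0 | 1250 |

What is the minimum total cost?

11100

Use suppliers in increasing cost order.
Option L at 4.0: take all 600 pallets — 1400 still needed.
Take 1250 from Option K at 6.0 — need 150 more.
Take 150 from Option 11 at 8.0 to finish.
Cost = 600×4.0 + 1250×6.0 + 150×8.0 = 11100.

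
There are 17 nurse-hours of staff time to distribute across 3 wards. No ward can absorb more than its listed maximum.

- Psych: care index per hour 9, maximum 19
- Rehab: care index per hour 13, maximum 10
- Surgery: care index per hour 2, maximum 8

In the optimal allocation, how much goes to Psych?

Highest care index per hour first: Rehab 13 > Psych 9 > Surgery 2.
Rehab takes 10 to reach its cap of 10 ; 7 left.
Only 7 left; Psych takes them to reach 7.

7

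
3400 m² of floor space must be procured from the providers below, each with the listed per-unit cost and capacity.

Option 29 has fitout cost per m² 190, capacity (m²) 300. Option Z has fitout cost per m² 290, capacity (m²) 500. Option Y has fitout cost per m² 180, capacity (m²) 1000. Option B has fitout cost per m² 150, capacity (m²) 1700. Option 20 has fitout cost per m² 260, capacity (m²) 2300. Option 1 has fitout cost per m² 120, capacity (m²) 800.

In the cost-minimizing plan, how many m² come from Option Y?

Fill from the cheapest provider first.
Option 1 at 120: take all 800 m² — 2600 still needed.
Option B (150): use full 1700 — 900 m² to go.
Option Y (180): take the remaining 900 — done.
Option 29, Option 20, Option Z: unused.

900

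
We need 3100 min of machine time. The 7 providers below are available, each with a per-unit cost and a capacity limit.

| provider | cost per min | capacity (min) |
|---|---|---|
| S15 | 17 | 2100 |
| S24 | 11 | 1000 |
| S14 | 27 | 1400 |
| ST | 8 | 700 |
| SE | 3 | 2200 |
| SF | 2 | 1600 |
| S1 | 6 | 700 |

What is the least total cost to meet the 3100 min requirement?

Fill from the cheapest provider first.
Take 1600 from SF at 2 ; need 1500 more.
SE at 3: take 1500 of its 2200 ; requirement met.
S1, ST, S24, S15, S14: unused.
Cost = 1600×2 + 1500×3 = 7700.

7700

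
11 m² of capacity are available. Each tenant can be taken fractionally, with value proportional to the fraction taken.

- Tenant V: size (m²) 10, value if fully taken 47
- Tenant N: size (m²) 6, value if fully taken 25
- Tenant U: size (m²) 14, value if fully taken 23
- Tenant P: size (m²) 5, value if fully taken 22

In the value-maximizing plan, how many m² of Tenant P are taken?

Sort by value density: Tenant V 47/10≈4.7, Tenant P 22/5≈4.4, Tenant N 25/6≈4.17, Tenant U 23/14≈1.64.
All 10 m² of Tenant V fit (value 47) ; 1 remain.
Only 1 m² remain; take 1/5 of Tenant P for value 22×1/5 = 4.4.

1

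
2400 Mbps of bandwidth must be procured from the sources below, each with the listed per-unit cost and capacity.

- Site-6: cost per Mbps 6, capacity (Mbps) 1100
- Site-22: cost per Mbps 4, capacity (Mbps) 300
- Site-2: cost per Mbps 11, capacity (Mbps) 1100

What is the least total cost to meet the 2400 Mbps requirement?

Use sources in increasing cost order.
Site-22 at 4: take all 300 Mbps → 2100 still needed.
Site-6 at 6: take all 1100 Mbps → 1000 still needed.
Site-2 (11): take the remaining 1000 → done.
Cost = 300×4 + 1100×6 + 1000×11 = 18800.

18800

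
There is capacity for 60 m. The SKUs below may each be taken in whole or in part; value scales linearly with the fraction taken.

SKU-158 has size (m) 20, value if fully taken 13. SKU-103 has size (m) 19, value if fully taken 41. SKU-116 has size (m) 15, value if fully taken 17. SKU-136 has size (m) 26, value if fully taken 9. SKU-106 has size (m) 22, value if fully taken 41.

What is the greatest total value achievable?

101.6

Rank by value-to-size ratio: SKU-103 41/19≈2.16, SKU-106 41/22≈1.86, SKU-116 17/15≈1.13, SKU-158 13/20≈0.65, SKU-136 9/26≈0.346.
All 19 m of SKU-103 fit (value 41) ; 41 remain.
Take all of SKU-106 (22 m, value 41) ; 19 m left.
Take all of SKU-116 (15 m, value 17) ; 4 m left.
Fill the last 4 m with part of SKU-158: 4/20 of it earns 2.6.
Total value = 101.6.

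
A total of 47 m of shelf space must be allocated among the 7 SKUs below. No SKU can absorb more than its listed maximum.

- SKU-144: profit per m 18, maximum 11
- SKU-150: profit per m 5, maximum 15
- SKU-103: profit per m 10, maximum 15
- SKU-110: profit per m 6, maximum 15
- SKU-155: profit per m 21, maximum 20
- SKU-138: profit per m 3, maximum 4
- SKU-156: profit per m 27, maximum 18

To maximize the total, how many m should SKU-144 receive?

Order the SKUs by profit per m: SKU-156 27 > SKU-155 21 > SKU-144 18 > SKU-103 10 > SKU-110 6 > SKU-150 5 > SKU-138 3.
SKU-156: +18 to 18 (cap) ; 29 left.
SKU-155 takes 20 to reach its cap of 20 ; 9 left.
SKU-144 has room for 11 but only 9 remain, so it gets 9.

9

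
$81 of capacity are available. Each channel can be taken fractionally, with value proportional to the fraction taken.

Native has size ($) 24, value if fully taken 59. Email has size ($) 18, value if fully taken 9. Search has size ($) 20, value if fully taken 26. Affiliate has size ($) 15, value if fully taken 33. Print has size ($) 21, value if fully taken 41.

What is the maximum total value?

159.5

Sort by value density: Native 59/24≈2.46, Affiliate 33/15≈2.2, Print 41/21≈1.95, Search 26/20≈1.3, Email 9/18≈0.5.
All 24 $ of Native fit (value 59) → 57 remain.
All 15 $ of Affiliate fit (value 33) → 42 remain.
Take all of Print (21 $, value 41) → 21 $ left.
Search: take in full, 20 $ for value 26 → 1 left.
Fill the last 1 $ with part of Email: 1/18 of it earns 0.5.
Total value = 159.5.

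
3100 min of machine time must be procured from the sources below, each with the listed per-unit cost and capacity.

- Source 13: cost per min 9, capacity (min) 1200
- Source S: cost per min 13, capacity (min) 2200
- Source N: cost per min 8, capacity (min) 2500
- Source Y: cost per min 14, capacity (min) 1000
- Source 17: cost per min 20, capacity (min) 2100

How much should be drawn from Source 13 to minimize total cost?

Fill from the cheapest source first.
Source N at 8: take all 2500 min ; 600 still needed.
Take 600 from Source 13 at 9 to finish.
Source S, Source Y, Source 17: unused.

600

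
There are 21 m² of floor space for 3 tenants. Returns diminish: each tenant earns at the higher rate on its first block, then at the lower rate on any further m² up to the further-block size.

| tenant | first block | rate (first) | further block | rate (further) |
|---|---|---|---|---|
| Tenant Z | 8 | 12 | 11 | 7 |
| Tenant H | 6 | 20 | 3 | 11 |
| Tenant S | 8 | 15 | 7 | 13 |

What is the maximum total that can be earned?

Order all 6 blocks by rate: Tenant H/tier1 20 > Tenant S/tier1 15 > Tenant S/tier2 13 > Tenant Z/tier1 12 > Tenant H/tier2 11 > Tenant Z/tier2 7.
Tenant H tier1 at 20: fill all 6 — 15 left.
Fill Tenant S tier1 block (8 at 15) — 7 left.
Tenant S/tier2 (13): +7 — 0 left.
Total = 20×6 + 15×8 + 13×7 = 331.

331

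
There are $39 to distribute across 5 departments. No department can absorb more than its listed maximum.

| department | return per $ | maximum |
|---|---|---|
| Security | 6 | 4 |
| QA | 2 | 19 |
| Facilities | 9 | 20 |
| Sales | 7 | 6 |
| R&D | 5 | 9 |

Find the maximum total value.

291

Order the departments by return per $: Facilities 9 > Sales 7 > Security 6 > R&D 5 > QA 2.
Facilities: +20 to 20 (cap) → 19 left.
Sales takes 6 to reach its cap of 6 → 13 left.
Give Security 4 to hit its cap of 4 → 9 left.
Give R&D 9 to hit its cap of 9 → 0 left.
Total = 6×4 + 9×20 + 7×6 + 5×9 = 291.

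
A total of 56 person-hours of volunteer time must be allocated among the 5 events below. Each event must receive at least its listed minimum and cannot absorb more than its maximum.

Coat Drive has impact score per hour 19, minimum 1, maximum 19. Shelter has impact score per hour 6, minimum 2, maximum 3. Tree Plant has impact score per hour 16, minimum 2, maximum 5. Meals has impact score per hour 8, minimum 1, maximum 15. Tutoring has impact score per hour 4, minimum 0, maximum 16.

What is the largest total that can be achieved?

635

Meeting every minimum uses 1+2+2+1+0 = 6 person-hours, leaving 50.
Highest impact score per hour first: Coat Drive 19 > Tree Plant 16 > Meals 8 > Shelter 6 > Tutoring 4.
Give Coat Drive 18 more to hit its cap of 19 → 32 left.
Tree Plant: +3 to 5 (cap) → 29 left.
Meals takes 14 more to reach its cap of 15 → 15 left.
Shelter takes 1 more to reach its cap of 3 → 14 left.
Only 14 left; Tutoring takes them to reach 14.
Total = 19×19 + 6×3 + 16×5 + 8×15 + 4×14 = 635.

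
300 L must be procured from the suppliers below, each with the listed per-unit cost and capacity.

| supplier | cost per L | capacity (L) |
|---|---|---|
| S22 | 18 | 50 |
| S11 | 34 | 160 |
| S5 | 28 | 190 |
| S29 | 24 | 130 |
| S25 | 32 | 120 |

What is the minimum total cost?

Cheapest first:
S22 (18): use full 50 — 250 L to go.
S29 (24): use full 130 — 120 L to go.
S5 (28): take the remaining 120 — done.
S25, S11: unused.
Cost = 50×18 + 130×24 + 120×28 = 7380.

7380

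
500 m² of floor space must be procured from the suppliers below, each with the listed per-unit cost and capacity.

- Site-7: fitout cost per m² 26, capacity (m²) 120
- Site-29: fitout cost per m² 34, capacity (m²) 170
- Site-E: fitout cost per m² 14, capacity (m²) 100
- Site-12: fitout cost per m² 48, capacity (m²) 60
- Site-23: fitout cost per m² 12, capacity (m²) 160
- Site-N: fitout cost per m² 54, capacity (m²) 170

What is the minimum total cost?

10520

Cheapest first:
Site-23 at 12: take all 160 m² — 340 still needed.
Take 100 from Site-E at 14 — need 240 more.
Take 120 from Site-7 at 26 — need 120 more.
Take 120 from Site-29 at 34 to finish.
Site-12, Site-N: unused.
Cost = 160×12 + 100×14 + 120×26 + 120×34 = 10520.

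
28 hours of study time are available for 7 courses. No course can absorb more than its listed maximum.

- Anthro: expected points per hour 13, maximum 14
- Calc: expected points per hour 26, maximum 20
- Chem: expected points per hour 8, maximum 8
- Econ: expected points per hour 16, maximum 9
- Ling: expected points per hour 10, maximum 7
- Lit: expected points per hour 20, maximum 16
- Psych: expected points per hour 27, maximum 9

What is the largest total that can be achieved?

Rank by expected points per hour: Psych 27 > Calc 26 > Lit 20 > Econ 16 > Anthro 13 > Ling 10 > Chem 8.
Give Psych 9 to hit its cap of 9 ; 19 left.
Calc has room for 20 but only 19 remain, so it gets 19.
Total = 26×19 + 27×9 = 737.

737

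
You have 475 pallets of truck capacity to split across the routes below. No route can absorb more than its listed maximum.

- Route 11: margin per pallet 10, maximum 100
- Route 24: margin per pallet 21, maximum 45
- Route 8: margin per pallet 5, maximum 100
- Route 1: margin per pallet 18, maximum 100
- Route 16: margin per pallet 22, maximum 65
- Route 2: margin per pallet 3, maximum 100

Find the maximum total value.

Rank by margin per pallet: Route 16 22 > Route 24 21 > Route 1 18 > Route 11 10 > Route 8 5 > Route 2 3.
Route 16: +65 to 65 (cap) ; 410 left.
Route 24 takes 45 to reach its cap of 45 ; 365 left.
Give Route 1 100 to hit its cap of 100 ; 265 left.
Route 11 takes 100 to reach its cap of 100 ; 165 left.
Route 8 takes 100 to reach its cap of 100 ; 65 left.
Route 2: +65 (room for 100) → 65. Pool exhausted.
Total = 10×100 + 21×45 + 5×100 + 18×100 + 22×65 + 3×65 = 5870.

5870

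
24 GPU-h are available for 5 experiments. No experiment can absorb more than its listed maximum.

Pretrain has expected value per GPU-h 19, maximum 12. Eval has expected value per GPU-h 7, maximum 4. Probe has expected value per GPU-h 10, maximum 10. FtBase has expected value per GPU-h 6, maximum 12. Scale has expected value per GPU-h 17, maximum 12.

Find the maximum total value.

432

Highest expected value per GPU-h first: Pretrain 19 > Scale 17 > Probe 10 > Eval 7 > FtBase 6.
Pretrain takes 12 to reach its cap of 12 → 12 left.
Scale takes 12 to reach its cap of 12 → 0 left.
Total = 19×12 + 17×12 = 432.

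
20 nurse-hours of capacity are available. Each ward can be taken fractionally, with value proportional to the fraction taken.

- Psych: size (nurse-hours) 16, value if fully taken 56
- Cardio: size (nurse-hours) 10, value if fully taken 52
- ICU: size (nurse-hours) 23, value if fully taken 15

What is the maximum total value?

Sort by value density: Cardio 52/10≈5.2, Psych 56/16≈3.5, ICU 15/23≈0.652.
All 10 nurse-hours of Cardio fit (value 52) → 10 remain.
Fill the last 10 nurse-hours with part of Psych: 10/16 of it earns 35.
Total value = 87.

87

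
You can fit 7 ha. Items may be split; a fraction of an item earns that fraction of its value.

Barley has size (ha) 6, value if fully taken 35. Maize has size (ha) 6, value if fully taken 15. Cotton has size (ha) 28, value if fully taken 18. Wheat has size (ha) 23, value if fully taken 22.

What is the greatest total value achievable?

Rank by value-to-size ratio: Barley 35/6≈5.83, Maize 15/6≈2.5, Wheat 22/23≈0.957, Cotton 18/28≈0.643.
Take all of Barley (6 ha, value 35) → 1 ha left.
Only 1 ha remain; take 1/6 of Maize for value 15×1/6 = 2.5.
Total value = 37.5.

37.5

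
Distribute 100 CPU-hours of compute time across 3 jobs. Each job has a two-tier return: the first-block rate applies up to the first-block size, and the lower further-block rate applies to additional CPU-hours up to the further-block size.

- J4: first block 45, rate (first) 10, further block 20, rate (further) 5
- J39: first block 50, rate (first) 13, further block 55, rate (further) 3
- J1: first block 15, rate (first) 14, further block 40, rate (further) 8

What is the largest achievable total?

1210

Order all 6 blocks by rate: J1/first 14 > J39/first 13 > J4/first 10 > J1/second 8 > J4/second 5 > J39/second 3.
J1/first (14): +15 ; 85 left.
J39/first (13): +50 ; 35 left.
J4 first at 10: only 35 left, fill 35.
Total = 14×15 + 13×50 + 10×35 = 1210.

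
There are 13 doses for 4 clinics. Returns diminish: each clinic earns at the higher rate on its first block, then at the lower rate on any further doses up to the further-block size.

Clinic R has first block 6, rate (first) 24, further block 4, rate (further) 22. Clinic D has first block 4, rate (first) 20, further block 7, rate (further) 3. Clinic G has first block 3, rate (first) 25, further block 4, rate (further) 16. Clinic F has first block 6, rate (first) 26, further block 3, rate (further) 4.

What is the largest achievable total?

327

Order all 8 blocks by rate: Clinic F/tier1 26 > Clinic G/tier1 25 > Clinic R/tier1 24 > Clinic R/tier2 22 > Clinic D/tier1 20 > Clinic G/tier2 16 > Clinic F/tier2 4 > Clinic D/tier2 3.
Clinic F/tier1 (26): +6 ; 7 left.
Clinic G/tier1 (25): +3 ; 4 left.
Clinic R/tier1: +4 of 6 at 24; pool empty.
Total = 26×6 + 25×3 + 24×4 = 327.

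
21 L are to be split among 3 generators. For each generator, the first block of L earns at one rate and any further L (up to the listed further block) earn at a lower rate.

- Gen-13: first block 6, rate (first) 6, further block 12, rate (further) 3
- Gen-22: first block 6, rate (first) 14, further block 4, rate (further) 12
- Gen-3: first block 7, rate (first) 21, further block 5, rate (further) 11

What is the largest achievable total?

Rank every tier by rate: Gen-3/tier1 21 > Gen-22/tier1 14 > Gen-22/tier2 12 > Gen-3/tier2 11 > Gen-13/tier1 6 > Gen-13/tier2 3.
Gen-3/tier1 (21): +7 → 14 left.
Gen-22 tier1 at 14: fill all 6 → 8 left.
Gen-22 tier2 at 12: fill all 4 → 4 left.
Gen-3 tier2 at 11: only 4 left, fill 4.
Total = 21×7 + 14×6 + 12×4 + 11×4 = 323.

323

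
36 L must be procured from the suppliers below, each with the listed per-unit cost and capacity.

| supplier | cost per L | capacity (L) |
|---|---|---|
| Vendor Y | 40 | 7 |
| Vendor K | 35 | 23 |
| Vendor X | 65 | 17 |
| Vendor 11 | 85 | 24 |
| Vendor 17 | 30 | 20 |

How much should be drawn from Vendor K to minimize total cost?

Cheapest first:
Vendor 17 at 30: take all 20 L ; 16 still needed.
Vendor K (35): take the remaining 16 ; done.
Vendor Y, Vendor X, Vendor 11: unused.

16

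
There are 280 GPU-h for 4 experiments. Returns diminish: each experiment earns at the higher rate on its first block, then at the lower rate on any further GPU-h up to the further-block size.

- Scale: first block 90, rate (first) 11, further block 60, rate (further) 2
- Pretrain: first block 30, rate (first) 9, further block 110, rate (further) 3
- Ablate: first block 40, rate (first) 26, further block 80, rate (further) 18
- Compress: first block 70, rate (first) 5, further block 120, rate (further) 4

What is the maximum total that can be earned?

3940

Order all 8 blocks by rate: Ablate/tier1 26 > Ablate/tier2 18 > Scale/tier1 11 > Pretrain/tier1 9 > Compress/tier1 5 > Compress/tier2 4 > Pretrain/tier2 3 > Scale/tier2 2.
Ablate/tier1 (26): +40 — 240 left.
Fill Ablate tier2 block (80 at 18) — 160 left.
Scale tier1 at 11: fill all 90 — 70 left.
Fill Pretrain tier1 block (30 at 9) — 40 left.
Compress/tier1: +40 of 70 at 5; pool empty.
Total = 26×40 + 18×80 + 11×90 + 9×30 + 5×40 = 3940.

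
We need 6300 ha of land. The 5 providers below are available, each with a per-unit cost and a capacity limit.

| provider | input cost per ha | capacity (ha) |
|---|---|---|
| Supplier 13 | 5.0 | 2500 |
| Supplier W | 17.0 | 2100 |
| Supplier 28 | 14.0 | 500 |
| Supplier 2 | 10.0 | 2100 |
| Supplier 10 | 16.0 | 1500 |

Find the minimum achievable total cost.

Fill from the cheapest provider first.
Take 2500 from Supplier 13 at 5.0 ; need 3800 more.
Supplier 2 at 10.0: take all 2100 ha ; 1700 still needed.
Take 500 from Supplier 28 at 14.0 ; need 1200 more.
Take 1200 from Supplier 10 at 16.0 to finish.
Supplier W: unused.
Cost = 2500×5.0 + 2100×10.0 + 500×14.0 + 1200×16.0 = 59700.

59700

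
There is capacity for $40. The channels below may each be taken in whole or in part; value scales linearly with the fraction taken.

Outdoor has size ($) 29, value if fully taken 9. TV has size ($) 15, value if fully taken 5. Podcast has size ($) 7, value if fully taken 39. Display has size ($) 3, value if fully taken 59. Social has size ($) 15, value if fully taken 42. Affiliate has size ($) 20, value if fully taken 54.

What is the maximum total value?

180.5

Best value per unit of size first: Display 59/3≈19.7, Podcast 39/7≈5.57, Social 42/15≈2.8, Affiliate 54/20≈2.7, TV 5/15≈0.333, Outdoor 9/29≈0.31.
Display: take in full, 3 $ for value 59 → 37 left.
Podcast: take in full, 7 $ for value 39 → 30 left.
All 15 $ of Social fit (value 42) → 15 remain.
Only 15 $ remain; take 15/20 of Affiliate for value 54×15/20 = 40.5.
Total value = 180.5.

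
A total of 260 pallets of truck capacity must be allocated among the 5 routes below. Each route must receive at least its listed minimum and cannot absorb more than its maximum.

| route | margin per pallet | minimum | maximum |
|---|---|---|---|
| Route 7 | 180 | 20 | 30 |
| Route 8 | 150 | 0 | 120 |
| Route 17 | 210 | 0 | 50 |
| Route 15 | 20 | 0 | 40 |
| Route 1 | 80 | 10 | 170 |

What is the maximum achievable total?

Meeting every minimum uses 20+0+0+0+10 = 30 pallets, leaving 230.
Highest margin per pallet first: Route 17 210 > Route 7 180 > Route 8 150 > Route 1 80 > Route 15 20.
Route 17 takes 50 more to reach its cap of 50 → 180 left.
Route 7 takes 10 more to reach its cap of 30 → 170 left.
Route 8: +120 to 120 (cap) → 50 left.
Route 1 has room for 160 more but only 50 remain, so it gets 60.
Total = 180×30 + 150×120 + 210×50 + 80×60 = 38700.

38700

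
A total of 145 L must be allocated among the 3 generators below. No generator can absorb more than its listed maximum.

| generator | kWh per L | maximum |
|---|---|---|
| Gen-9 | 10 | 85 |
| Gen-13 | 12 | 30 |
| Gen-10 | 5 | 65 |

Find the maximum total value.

Order the generators by kWh per L: Gen-13 12 > Gen-9 10 > Gen-10 5.
Gen-13: +30 to 30 (cap) ; 115 left.
Give Gen-9 85 to hit its cap of 85 ; 30 left.
Gen-10: +30 (room for 65) → 30. Pool exhausted.
Total = 10×85 + 12×30 + 5×30 = 1360.

1360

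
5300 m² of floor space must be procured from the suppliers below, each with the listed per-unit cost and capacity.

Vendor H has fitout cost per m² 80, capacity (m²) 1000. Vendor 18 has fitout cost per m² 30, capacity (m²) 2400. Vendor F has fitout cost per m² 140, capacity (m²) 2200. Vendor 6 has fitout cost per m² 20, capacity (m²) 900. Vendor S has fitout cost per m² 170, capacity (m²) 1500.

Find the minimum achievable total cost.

Fill from the cheapest supplier first.
Vendor 6 at 20: take all 900 m² ; 4400 still needed.
Vendor 18 (30): use full 2400 ; 2000 m² to go.
Vendor H (80): use full 1000 ; 1000 m² to go.
Take 1000 from Vendor F at 140 to finish.
Vendor S: unused.
Cost = 900×20 + 2400×30 + 1000×80 + 1000×140 = 310000.

310000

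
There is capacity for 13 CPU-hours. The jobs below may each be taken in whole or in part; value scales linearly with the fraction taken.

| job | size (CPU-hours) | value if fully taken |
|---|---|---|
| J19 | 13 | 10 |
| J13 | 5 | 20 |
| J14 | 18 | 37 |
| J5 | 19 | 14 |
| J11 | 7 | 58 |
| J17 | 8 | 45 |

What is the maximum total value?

Rank by value-to-size ratio: J11 58/7≈8.29, J17 45/8≈5.62, J13 20/5≈4, J14 37/18≈2.06, J19 10/13≈0.769, J5 14/19≈0.737.
Take all of J11 (7 CPU-hours, value 58) ; 6 CPU-hours left.
Fill the last 6 CPU-hours with part of J17: 6/8 of it earns 33.75.
Total value = 91.75.

91.75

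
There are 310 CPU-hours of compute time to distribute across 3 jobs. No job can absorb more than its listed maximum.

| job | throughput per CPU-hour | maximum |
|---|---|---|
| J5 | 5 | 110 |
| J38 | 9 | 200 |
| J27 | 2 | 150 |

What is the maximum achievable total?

Highest throughput per CPU-hour first: J38 9 > J5 5 > J27 2.
J38 takes 200 to reach its cap of 200 — 110 left.
J5 takes 110 to reach its cap of 110 — 0 left.
Total = 5×110 + 9×200 = 2350.

2350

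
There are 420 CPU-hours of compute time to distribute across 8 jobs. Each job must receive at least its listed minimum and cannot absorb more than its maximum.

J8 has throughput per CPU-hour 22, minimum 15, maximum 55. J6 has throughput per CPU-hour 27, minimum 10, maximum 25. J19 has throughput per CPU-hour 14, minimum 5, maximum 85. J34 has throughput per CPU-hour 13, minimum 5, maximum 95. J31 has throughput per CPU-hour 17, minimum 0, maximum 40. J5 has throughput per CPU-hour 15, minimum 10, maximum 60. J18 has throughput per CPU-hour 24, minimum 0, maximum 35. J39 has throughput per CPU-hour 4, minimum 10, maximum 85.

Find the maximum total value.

Meeting every minimum uses 15+10+5+5+0+10+0+10 = 55 CPU-hours, leaving 365.
Order the jobs by throughput per CPU-hour: J6 27 > J18 24 > J8 22 > J31 17 > J5 15 > J19 14 > J34 13 > J39 4.
J6: +15 to 25 (cap) → 350 left.
J18 takes 35 more to reach its cap of 35 → 315 left.
J8: +40 to 55 (cap) → 275 left.
J31: +40 to 40 (cap) → 235 left.
Give J5 50 more to hit its cap of 60 → 185 left.
Give J19 80 more to hit its cap of 85 → 105 left.
J34 takes 90 more to reach its cap of 95 → 15 left.
J39: +15 (room for 75) → 25. Pool exhausted.
Total = 22×55 + 27×25 + 14×85 + 13×95 + 17×40 + 15×60 + 24×35 + 4×25 = 6830.

6830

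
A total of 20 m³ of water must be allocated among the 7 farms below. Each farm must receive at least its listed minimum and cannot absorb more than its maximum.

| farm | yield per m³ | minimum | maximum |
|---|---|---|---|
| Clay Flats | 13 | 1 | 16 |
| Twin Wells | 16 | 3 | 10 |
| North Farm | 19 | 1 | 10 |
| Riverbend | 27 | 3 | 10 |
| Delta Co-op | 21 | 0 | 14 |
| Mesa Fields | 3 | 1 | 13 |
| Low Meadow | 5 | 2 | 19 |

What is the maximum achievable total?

405

Meeting every minimum uses 1+3+1+3+0+1+2 = 11 m³, leaving 9.
Order the farms by yield per m³: Riverbend 27 > Delta Co-op 21 > North Farm 19 > Twin Wells 16 > Clay Flats 13 > Low Meadow 5 > Mesa Fields 3.
Riverbend: +7 to 10 (cap) → 2 left.
Delta Co-op has room for 14 more but only 2 remain, so it gets 2.
Total = 13×1 + 16×3 + 19×1 + 27×10 + 21×2 + 3×1 + 5×2 = 405.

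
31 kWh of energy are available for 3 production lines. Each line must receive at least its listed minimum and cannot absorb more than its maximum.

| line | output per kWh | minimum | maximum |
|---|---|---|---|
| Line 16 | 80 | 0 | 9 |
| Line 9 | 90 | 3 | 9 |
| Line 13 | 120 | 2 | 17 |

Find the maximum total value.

3250

Meeting every minimum uses 0+3+2 = 5 kWh, leaving 26.
Rank by output per kWh: Line 13 120 > Line 9 90 > Line 16 80.
Give Line 13 15 more to hit its cap of 17 → 11 left.
Give Line 9 6 more to hit its cap of 9 → 5 left.
Line 16 has room for 9 more but only 5 remain, so it gets 5.
Total = 80×5 + 90×9 + 120×17 = 3250.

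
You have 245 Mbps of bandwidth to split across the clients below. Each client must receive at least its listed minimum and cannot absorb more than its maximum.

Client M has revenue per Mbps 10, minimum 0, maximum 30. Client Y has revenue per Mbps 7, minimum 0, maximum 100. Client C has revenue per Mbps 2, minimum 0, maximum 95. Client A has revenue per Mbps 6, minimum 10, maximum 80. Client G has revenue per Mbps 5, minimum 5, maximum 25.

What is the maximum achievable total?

1625

Meeting every minimum uses 0+0+0+10+5 = 15 Mbps, leaving 230.
Rank by revenue per Mbps: Client M 10 > Client Y 7 > Client A 6 > Client G 5 > Client C 2.
Give Client M 30 more to hit its cap of 30 ; 200 left.
Client Y: +100 to 100 (cap) ; 100 left.
Client A takes 70 more to reach its cap of 80 ; 30 left.
Client G: +20 to 25 (cap) ; 10 left.
Client C has room for 95 more but only 10 remain, so it gets 10.
Total = 10×30 + 7×100 + 2×10 + 6×80 + 5×25 = 1625.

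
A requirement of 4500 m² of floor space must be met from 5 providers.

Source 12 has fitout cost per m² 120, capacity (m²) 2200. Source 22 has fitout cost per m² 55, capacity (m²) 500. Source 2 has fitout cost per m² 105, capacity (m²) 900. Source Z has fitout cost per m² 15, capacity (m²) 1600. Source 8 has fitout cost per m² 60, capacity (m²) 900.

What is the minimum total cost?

Use providers in increasing cost order.
Source Z (15): use full 1600 → 2900 m² to go.
Source 22 at 55: take all 500 m² → 2400 still needed.
Source 8 at 60: take all 900 m² → 1500 still needed.
Source 2 (105): use full 900 → 600 m² to go.
Source 12 (120): take the remaining 600 → done.
Cost = 1600×15 + 500×55 + 900×60 + 900×105 + 600×120 = 272000.

272000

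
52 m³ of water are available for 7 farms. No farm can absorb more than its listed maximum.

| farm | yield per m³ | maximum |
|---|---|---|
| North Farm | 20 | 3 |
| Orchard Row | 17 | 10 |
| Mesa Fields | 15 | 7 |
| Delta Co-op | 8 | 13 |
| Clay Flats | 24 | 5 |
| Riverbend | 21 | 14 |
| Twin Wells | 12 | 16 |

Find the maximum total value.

Rank by yield per m³: Clay Flats 24 > Riverbend 21 > North Farm 20 > Orchard Row 17 > Mesa Fields 15 > Twin Wells 12 > Delta Co-op 8.
Give Clay Flats 5 to hit its cap of 5 ; 47 left.
Give Riverbend 14 to hit its cap of 14 ; 33 left.
North Farm takes 3 to reach its cap of 3 ; 30 left.
Give Orchard Row 10 to hit its cap of 10 ; 20 left.
Mesa Fields: +7 to 7 (cap) ; 13 left.
Twin Wells: +13 (room for 16) → 13. Pool exhausted.
Total = 20×3 + 17×10 + 15×7 + 24×5 + 21×14 + 12×13 = 905.

905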